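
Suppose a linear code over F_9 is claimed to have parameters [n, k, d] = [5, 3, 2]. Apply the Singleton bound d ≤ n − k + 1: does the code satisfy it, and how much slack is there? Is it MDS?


Singleton RHS = n − k + 1 = 3, slack = 1, bound satisfied, not MDS.

Singleton bound: d ≤ n − k + 1.
Here n = 5, k = 3, so n − k + 1 = 3.
Given d = 2, check d ≤ 3: YES.
Slack = (n − k + 1) − d = 1.
The code is NOT MDS (slack = 1 > 0).
Description: the claimed parameters are [5, 3, 2]_9; such a code would be non-MDS.


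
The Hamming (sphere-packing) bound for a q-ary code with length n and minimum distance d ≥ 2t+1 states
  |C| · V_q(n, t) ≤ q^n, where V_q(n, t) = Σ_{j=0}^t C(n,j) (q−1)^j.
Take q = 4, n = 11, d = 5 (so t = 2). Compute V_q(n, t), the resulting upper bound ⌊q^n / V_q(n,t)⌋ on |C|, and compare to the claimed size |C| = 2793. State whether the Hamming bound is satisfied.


V_q(n, t) = 529, q^n = 4194304, Hamming bound = 7928, |C| = 2793 ≤ bound (satisfied).

Step 1: Compute V_q(n, t) = Σ_{j=0}^2 C(n, j) (q−1)^j.
  j = 0: C(11,0)·(3)^0 = 1·1 = 1.
  j = 1: C(11,1)·(3)^1 = 11·3 = 33.
  j = 2: C(11,2)·(3)^2 = 55·9 = 495.
  V_q(n, t) = 1 + 33 + 495 = 529.
Step 2: q^n = 4^11 = 4194304.
Step 3: Hamming bound ⌊q^n / V_q(n,t)⌋ = ⌊4194304/529⌋ = 7928.
Step 4: Compare |C| = 2793 to 7928: satisfied.
The claimed |C| lies below the Hamming bound.


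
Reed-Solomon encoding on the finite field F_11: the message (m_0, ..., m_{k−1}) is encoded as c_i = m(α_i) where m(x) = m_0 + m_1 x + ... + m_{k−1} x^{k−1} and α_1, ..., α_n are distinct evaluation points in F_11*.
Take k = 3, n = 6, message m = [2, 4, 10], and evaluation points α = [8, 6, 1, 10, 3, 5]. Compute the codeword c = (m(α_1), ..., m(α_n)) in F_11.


c = [3, 1, 5, 8, 5, 8]

Message polynomial: m(x) = 2 + 4·x + 10·x^2 (mod 11).
For each evaluation point α_i, compute m(α_i) mod 11:
  α_1 = 8: Horner steps 10 → 7 → 3, so m(8) = 3.
  α_2 = 6: Horner steps 10 → 9 → 1, so m(6) = 1.
  α_3 = 1: Horner steps 10 → 3 → 5, so m(1) = 5.
  α_4 = 10: Horner steps 10 → 5 → 8, so m(10) = 8.
  α_5 = 3: Horner steps 10 → 1 → 5, so m(3) = 5.
  α_6 = 5: Horner steps 10 → 10 → 8, so m(5) = 8.
Codeword c = [3, 1, 5, 8, 5, 8] ∈ F_11^6.


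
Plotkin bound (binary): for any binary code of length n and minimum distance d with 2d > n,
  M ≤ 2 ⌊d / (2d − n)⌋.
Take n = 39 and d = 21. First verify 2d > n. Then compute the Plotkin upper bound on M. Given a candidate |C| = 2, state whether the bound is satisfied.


Plotkin bound M ≤ 14; given |C| = 2 ≤ bound (satisfied).

Check applicability: 2d = 42, n = 39.
2d − n = 3 > 0, so Plotkin applies.
Compute d/(2d−n) = 21/3 ≈ 7.0000.
⌊d/(2d−n)⌋ = 7.
Plotkin bound: M ≤ 2·7 = 14.
Given |C| = 2, check: satisfied.
This |C| is below the Plotkin bound.


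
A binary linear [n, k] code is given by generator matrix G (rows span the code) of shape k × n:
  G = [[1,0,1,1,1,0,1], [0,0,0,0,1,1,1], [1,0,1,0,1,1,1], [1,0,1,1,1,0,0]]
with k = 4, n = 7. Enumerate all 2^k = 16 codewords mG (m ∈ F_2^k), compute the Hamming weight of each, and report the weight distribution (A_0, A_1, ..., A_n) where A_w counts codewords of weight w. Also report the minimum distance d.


Weight distribution: A_0 = 1, A_1 = 1, A_2 = 4, A_3 = 4, A_4 = 3, A_5 = 3. Minimum distance d = 1.

Enumerate all 2^4 = 16 messages m ∈ F_2^4.
For each, compute codeword c = mG in F_2^7, then tally its weight.
  m = 0000 → c = 0000000, weight = 0.
  m = 1000 → c = 1011101, weight = 5.
  m = 0100 → c = 0000111, weight = 3.
  m = 1100 → c = 1011010, weight = 4.
  m = 0010 → c = 1010111, weight = 5.
  m = 1010 → c = 0001010, weight = 2.
  m = 0110 → c = 1010000, weight = 2.
  m = 1110 → c = 0001101, weight = 3.
  m = 0001 → c = 1011100, weight = 4.
  m = 1001 → c = 0000001, weight = 1.
  m = 0101 → c = 1011011, weight = 5.
  m = 1101 → c = 0000110, weight = 2.
  m = 0011 → c = 0001011, weight = 3.
  m = 1011 → c = 1010110, weight = 4.
  m = 0111 → c = 0001100, weight = 2.
  m = 1111 → c = 1010001, weight = 3.
Tally weights:
  weight 0: 1 codewords.
  weight 1: 1 codewords.
  weight 2: 4 codewords.
  weight 3: 4 codewords.
  weight 4: 3 codewords.
  weight 5: 3 codewords.
Minimum distance d = smallest w > 0 with A_w > 0 = 1.
Sanity: Σ A_w = 16 = 2^4 = 16 ✓.


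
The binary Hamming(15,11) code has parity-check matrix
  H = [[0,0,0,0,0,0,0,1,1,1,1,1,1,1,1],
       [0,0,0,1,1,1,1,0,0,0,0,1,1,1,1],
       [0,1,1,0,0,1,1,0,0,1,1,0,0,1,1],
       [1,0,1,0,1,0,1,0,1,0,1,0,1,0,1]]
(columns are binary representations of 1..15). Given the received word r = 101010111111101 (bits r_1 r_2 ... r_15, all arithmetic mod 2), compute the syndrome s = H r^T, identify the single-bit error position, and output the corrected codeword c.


s = (1, 1, 1, 0)^T, error position = 14, corrected codeword c = 101010111111111

Compute s = H r^T mod 2 one row at a time:
  s_1 = 1 + 1 + 1 + 1 + 1 + 1 + 0 + 1 = 7 ≡ 1 (mod 2).
  s_2 = 0 + 1 + 0 + 1 + 1 + 1 + 0 + 1 = 5 ≡ 1 (mod 2).
  s_3 = 0 + 1 + 0 + 1 + 1 + 1 + 0 + 1 = 5 ≡ 1 (mod 2).
  s_4 = 1 + 1 + 1 + 1 + 1 + 1 + 1 + 1 = 8 ≡ 0 (mod 2).
s = (1, 1, 1, 0)^T — this equals column 14 of H (binary 1110), so error is at position 14.
Correct: flip bit 14 of r = 101010111111101 to get c = 101010111111111.


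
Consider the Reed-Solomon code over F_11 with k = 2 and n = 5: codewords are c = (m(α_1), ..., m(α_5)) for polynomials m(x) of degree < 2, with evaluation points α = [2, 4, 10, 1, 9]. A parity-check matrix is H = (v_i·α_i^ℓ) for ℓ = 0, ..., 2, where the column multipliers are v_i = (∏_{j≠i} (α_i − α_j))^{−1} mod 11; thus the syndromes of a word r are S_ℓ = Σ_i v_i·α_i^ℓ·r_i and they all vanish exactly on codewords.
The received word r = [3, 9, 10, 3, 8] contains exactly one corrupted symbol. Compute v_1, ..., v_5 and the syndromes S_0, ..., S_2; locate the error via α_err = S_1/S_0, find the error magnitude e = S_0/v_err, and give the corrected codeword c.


S = (1, 2, 4), error at position 1, error magnitude e = 9, c = [5, 9, 10, 3, 8].

Step 1: column multipliers v_i = (∏_{j≠i}(α_i − α_j))^{−1} mod 11.
  i = 1 (α = 2): (2−4)(2−10)(2−1)(2−9) = (−2)·(−8)·1·(−7) = −112 ≡ 9, so v_1 = 9^{−1} = 5 (mod 11).
  i = 2 (α = 4): (4−2)(4−10)(4−1)(4−9) = 2·(−6)·3·(−5) = 180 ≡ 4, so v_2 = 4^{−1} = 3 (mod 11).
  i = 3 (α = 10): (10−2)(10−4)(10−1)(10−9) = 8·6·9·1 = 432 ≡ 3, so v_3 = 3^{−1} = 4 (mod 11).
  i = 4 (α = 1): (1−2)(1−4)(1−10)(1−9) = (−1)·(−3)·(−9)·(−8) = 216 ≡ 7, so v_4 = 7^{−1} = 8 (mod 11).
  i = 5 (α = 9): (9−2)(9−4)(9−10)(9−1) = 7·5·(−1)·8 = −280 ≡ 6, so v_5 = 6^{−1} = 2 (mod 11).
  v = [5, 3, 4, 8, 2].
Step 2: syndromes of r = [3, 9, 10, 3, 8] (all sums mod 11).
  S_0 = Σ v_i r_i = 5·3 + 3·9 + 4·10 + 8·3 + 2·8 = 122 ≡ 1.
  S_1 = Σ v_i α_i r_i = 5·2·3 + 3·4·9 + 4·10·10 + 8·1·3 + 2·9·8 = 706 ≡ 2.
  α_i^2 mod 11 = [4, 5, 1, 1, 4].
  S_2 = Σ v_i α_i^2 r_i = 5·4·3 + 3·5·9 + 4·1·10 + 8·1·3 + 2·4·8 = 323 ≡ 4.
  S = (1, 2, 4) ≠ 0, so r is not a codeword (an error is present).
Step 3: locate the error. For a single error e at position i, S_ℓ = v_i·e·α_i^ℓ, so α_err = S_1/S_0.
  S_0^{−1} = 1^{−1} = 1 (mod 11), so α_err = 2·1 = 2 ≡ 2 = α_1. Error position i = 1.
  Consistency check: S_2/S_1 = 4·6 = 24 ≡ 2 = α_err ✓ (single-error assumption holds).
Step 4: error magnitude e = S_0/v_1 = S_0·∏_{j≠1}(α_1 − α_j) = 1·9 = 9 ≡ 9 (mod 11).
Step 5: correct position 1: c_1 = r_1 − e = 3 − 9 ≡ 5 (mod 11). Hence c = [5, 9, 10, 3, 8].
  Check: interpolating c through the α_i gives m(x) = 1 + 2·x (degree < 2) with m(α_i) = c_i for every i, so c is indeed a codeword.


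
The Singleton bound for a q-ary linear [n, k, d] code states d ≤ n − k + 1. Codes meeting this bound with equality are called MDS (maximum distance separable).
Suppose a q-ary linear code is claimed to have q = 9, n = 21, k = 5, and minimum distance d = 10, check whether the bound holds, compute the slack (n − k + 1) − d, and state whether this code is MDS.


Singleton RHS = n − k + 1 = 17, slack = 7, bound satisfied, not MDS.

Singleton bound: d ≤ n − k + 1.
Here n = 21, k = 5, so n − k + 1 = 17.
Given d = 10, check d ≤ 17: YES.
Slack = (n − k + 1) − d = 7.
The code is NOT MDS (slack = 7 > 0).
Description: the claimed parameters are [21, 5, 10]_9; such a code would be non-MDS.


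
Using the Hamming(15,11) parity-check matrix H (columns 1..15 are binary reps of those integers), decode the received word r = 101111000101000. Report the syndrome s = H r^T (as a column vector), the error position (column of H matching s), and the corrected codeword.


s = (0, 0, 1, 1)^T, error position = 3, corrected codeword c = 100111000101000

Compute s = H r^T mod 2 one row at a time:
  s_1 = 0 + 0 + 1 + 0 + 1 + 0 + 0 + 0 = 2 ≡ 0 (mod 2).
  s_2 = 1 + 1 + 1 + 0 + 1 + 0 + 0 + 0 = 4 ≡ 0 (mod 2).
  s_3 = 0 + 1 + 1 + 0 + 1 + 0 + 0 + 0 = 3 ≡ 1 (mod 2).
  s_4 = 1 + 1 + 1 + 0 + 0 + 0 + 0 + 0 = 3 ≡ 1 (mod 2).
s = (0, 0, 1, 1)^T — this equals column 3 of H (binary 0011), so error is at position 3.
Correct: flip bit 3 of r = 101111000101000 to get c = 100111000101000.


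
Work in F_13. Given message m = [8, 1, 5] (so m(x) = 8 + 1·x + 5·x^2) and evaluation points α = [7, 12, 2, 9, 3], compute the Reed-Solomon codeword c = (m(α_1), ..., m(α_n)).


c = [0, 12, 4, 6, 4]

Message polynomial: m(x) = 8 + 1·x + 5·x^2 (mod 13).
For each evaluation point α_i, compute m(α_i) mod 13:
  α_1 = 7: Horner steps 5 → 10 → 0, so m(7) = 0.
  α_2 = 12: Horner steps 5 → 9 → 12, so m(12) = 12.
  α_3 = 2: Horner steps 5 → 11 → 4, so m(2) = 4.
  α_4 = 9: Horner steps 5 → 7 → 6, so m(9) = 6.
  α_5 = 3: Horner steps 5 → 3 → 4, so m(3) = 4.
Codeword c = [0, 12, 4, 6, 4] ∈ F_13^5.


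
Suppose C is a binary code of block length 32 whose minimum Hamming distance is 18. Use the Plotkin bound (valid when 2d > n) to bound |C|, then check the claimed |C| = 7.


Plotkin bound M ≤ 8; given |C| = 7 ≤ bound (satisfied).

Check applicability: 2d = 36, n = 32.
2d − n = 4 > 0, so Plotkin applies.
Compute d/(2d−n) = 18/4 ≈ 4.5000.
⌊d/(2d−n)⌋ = 4.
Plotkin bound: M ≤ 2·4 = 8.
Given |C| = 7, check: satisfied.
This |C| is below the Plotkin bound.


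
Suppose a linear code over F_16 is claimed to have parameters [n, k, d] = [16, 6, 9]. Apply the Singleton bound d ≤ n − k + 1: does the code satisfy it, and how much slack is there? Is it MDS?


Singleton RHS = n − k + 1 = 11, slack = 2, bound satisfied, not MDS.

Singleton bound: d ≤ n − k + 1.
Here n = 16, k = 6, so n − k + 1 = 11.
Given d = 9, check d ≤ 11: YES.
Slack = (n − k + 1) − d = 2.
The code is NOT MDS (slack = 2 > 0).
Description: the claimed parameters are [16, 6, 9]_16; such a code would be non-MDS.


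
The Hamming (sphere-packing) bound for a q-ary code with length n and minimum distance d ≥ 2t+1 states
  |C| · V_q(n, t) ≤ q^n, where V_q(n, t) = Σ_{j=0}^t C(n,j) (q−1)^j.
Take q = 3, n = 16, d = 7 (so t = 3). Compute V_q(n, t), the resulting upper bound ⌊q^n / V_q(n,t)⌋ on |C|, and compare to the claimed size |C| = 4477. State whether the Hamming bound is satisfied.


V_q(n, t) = 4993, q^n = 43046721, Hamming bound = 8621, |C| = 4477 ≤ bound (satisfied).

Step 1: Compute V_q(n, t) = Σ_{j=0}^3 C(n, j) (q−1)^j.
  j = 0: C(16,0)·(2)^0 = 1·1 = 1.
  j = 1: C(16,1)·(2)^1 = 16·2 = 32.
  j = 2: C(16,2)·(2)^2 = 120·4 = 480.
  j = 3: C(16,3)·(2)^3 = 560·8 = 4480.
  V_q(n, t) = 1 + 32 + 480 + 4480 = 4993.
Step 2: q^n = 3^16 = 43046721.
Step 3: Hamming bound ⌊q^n / V_q(n,t)⌋ = ⌊43046721/4993⌋ = 8621.
Step 4: Compare |C| = 4477 to 8621: satisfied.
The claimed |C| lies below the Hamming bound.


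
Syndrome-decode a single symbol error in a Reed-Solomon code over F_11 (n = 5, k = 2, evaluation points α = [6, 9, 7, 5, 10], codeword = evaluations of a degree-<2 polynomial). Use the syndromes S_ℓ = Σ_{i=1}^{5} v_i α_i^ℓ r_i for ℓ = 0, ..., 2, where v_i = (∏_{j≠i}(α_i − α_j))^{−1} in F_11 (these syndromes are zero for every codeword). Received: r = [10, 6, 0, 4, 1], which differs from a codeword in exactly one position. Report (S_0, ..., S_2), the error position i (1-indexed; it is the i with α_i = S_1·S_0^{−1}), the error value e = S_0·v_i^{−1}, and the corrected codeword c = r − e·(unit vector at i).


S = (6, 9, 8), error at position 3, error magnitude e = 6, c = [10, 6, 5, 4, 1].

Step 1: column multipliers v_i = (∏_{j≠i}(α_i − α_j))^{−1} mod 11.
  i = 1 (α = 6): (6−9)(6−7)(6−5)(6−10) = (−3)·(−1)·1·(−4) = −12 ≡ 10, so v_1 = 10^{−1} = 10 (mod 11).
  i = 2 (α = 9): (9−6)(9−7)(9−5)(9−10) = 3·2·4·(−1) = −24 ≡ 9, so v_2 = 9^{−1} = 5 (mod 11).
  i = 3 (α = 7): (7−6)(7−9)(7−5)(7−10) = 1·(−2)·2·(−3) = 12 ≡ 1, so v_3 = 1^{−1} = 1 (mod 11).
  i = 4 (α = 5): (5−6)(5−9)(5−7)(5−10) = (−1)·(−4)·(−2)·(−5) = 40 ≡ 7, so v_4 = 7^{−1} = 8 (mod 11).
  i = 5 (α = 10): (10−6)(10−9)(10−7)(10−5) = 4·1·3·5 = 60 ≡ 5, so v_5 = 5^{−1} = 9 (mod 11).
  v = [10, 5, 1, 8, 9].
Step 2: syndromes of r = [10, 6, 0, 4, 1] (all sums mod 11).
  S_0 = Σ v_i r_i = 10·10 + 5·6 + 1·0 + 8·4 + 9·1 = 171 ≡ 6.
  S_1 = Σ v_i α_i r_i = 10·6·10 + 5·9·6 + 1·7·0 + 8·5·4 + 9·10·1 = 1120 ≡ 9.
  α_i^2 mod 11 = [3, 4, 5, 3, 1].
  S_2 = Σ v_i α_i^2 r_i = 10·3·10 + 5·4·6 + 1·5·0 + 8·3·4 + 9·1·1 = 525 ≡ 8.
  S = (6, 9, 8) ≠ 0, so r is not a codeword (an error is present).
Step 3: locate the error. For a single error e at position i, S_ℓ = v_i·e·α_i^ℓ, so α_err = S_1/S_0.
  S_0^{−1} = 6^{−1} = 2 (mod 11), so α_err = 9·2 = 18 ≡ 7 = α_3. Error position i = 3.
  Consistency check: S_2/S_1 = 8·5 = 40 ≡ 7 = α_err ✓ (single-error assumption holds).
Step 4: error magnitude e = S_0/v_3 = S_0·∏_{j≠3}(α_3 − α_j) = 6·1 = 6 ≡ 6 (mod 11).
Step 5: correct position 3: c_3 = r_3 − e = 0 − 6 ≡ 5 (mod 11). Hence c = [10, 6, 5, 4, 1].
  Check: interpolating c through the α_i gives m(x) = 7 + 6·x (degree < 2) with m(α_i) = c_i for every i, so c is indeed a codeword.


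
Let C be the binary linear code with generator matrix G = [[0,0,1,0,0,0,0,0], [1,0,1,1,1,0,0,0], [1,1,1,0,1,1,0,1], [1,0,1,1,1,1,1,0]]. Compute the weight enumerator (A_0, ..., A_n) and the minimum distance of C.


Weight distribution: A_0 = 1, A_1 = 1, A_2 = 1, A_3 = 2, A_4 = 3, A_5 = 5, A_6 = 3. Minimum distance d = 1.

Enumerate all 2^4 = 16 messages m ∈ F_2^4.
For each, compute codeword c = mG in F_2^8, then tally its weight.
  m = 0000 → c = 00000000, weight = 0.
  m = 1000 → c = 00100000, weight = 1.
  m = 0100 → c = 10111000, weight = 4.
  m = 1100 → c = 10011000, weight = 3.
  m = 0010 → c = 11101101, weight = 6.
  m = 1010 → c = 11001101, weight = 5.
  m = 0110 → c = 01010101, weight = 4.
  m = 1110 → c = 01110101, weight = 5.
  m = 0001 → c = 10111110, weight = 6.
  m = 1001 → c = 10011110, weight = 5.
  m = 0101 → c = 00000110, weight = 2.
  m = 1101 → c = 00100110, weight = 3.
  m = 0011 → c = 01010011, weight = 4.
  m = 1011 → c = 01110011, weight = 5.
  m = 0111 → c = 11101011, weight = 6.
  m = 1111 → c = 11001011, weight = 5.
Tally weights:
  weight 0: 1 codewords.
  weight 1: 1 codewords.
  weight 2: 1 codewords.
  weight 3: 2 codewords.
  weight 4: 3 codewords.
  weight 5: 5 codewords.
  weight 6: 3 codewords.
Minimum distance d = smallest w > 0 with A_w > 0 = 1.
Sanity: Σ A_w = 16 = 2^4 = 16 ✓.


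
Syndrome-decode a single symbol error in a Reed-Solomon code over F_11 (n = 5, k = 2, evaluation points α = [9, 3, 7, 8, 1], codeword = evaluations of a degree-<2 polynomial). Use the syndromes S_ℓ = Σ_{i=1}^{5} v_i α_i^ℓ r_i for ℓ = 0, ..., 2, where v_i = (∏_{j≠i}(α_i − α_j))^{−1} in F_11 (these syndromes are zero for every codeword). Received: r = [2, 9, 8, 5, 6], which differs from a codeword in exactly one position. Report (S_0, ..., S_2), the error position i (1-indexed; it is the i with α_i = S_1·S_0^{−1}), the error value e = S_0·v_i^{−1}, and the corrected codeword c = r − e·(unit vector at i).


S = (2, 2, 2), error at position 5, error magnitude e = 2, c = [2, 9, 8, 5, 4].

Step 1: column multipliers v_i = (∏_{j≠i}(α_i − α_j))^{−1} mod 11.
  i = 1 (α = 9): (9−3)(9−7)(9−8)(9−1) = 6·2·1·8 = 96 ≡ 8, so v_1 = 8^{−1} = 7 (mod 11).
  i = 2 (α = 3): (3−9)(3−7)(3−8)(3−1) = (−6)·(−4)·(−5)·2 = −240 ≡ 2, so v_2 = 2^{−1} = 6 (mod 11).
  i = 3 (α = 7): (7−9)(7−3)(7−8)(7−1) = (−2)·4·(−1)·6 = 48 ≡ 4, so v_3 = 4^{−1} = 3 (mod 11).
  i = 4 (α = 8): (8−9)(8−3)(8−7)(8−1) = (−1)·5·1·7 = −35 ≡ 9, so v_4 = 9^{−1} = 5 (mod 11).
  i = 5 (α = 1): (1−9)(1−3)(1−7)(1−8) = (−8)·(−2)·(−6)·(−7) = 672 ≡ 1, so v_5 = 1^{−1} = 1 (mod 11).
  v = [7, 6, 3, 5, 1].
Step 2: syndromes of r = [2, 9, 8, 5, 6] (all sums mod 11).
  S_0 = Σ v_i r_i = 7·2 + 6·9 + 3·8 + 5·5 + 1·6 = 123 ≡ 2.
  S_1 = Σ v_i α_i r_i = 7·9·2 + 6·3·9 + 3·7·8 + 5·8·5 + 1·1·6 = 662 ≡ 2.
  α_i^2 mod 11 = [4, 9, 5, 9, 1].
  S_2 = Σ v_i α_i^2 r_i = 7·4·2 + 6·9·9 + 3·5·8 + 5·9·5 + 1·1·6 = 893 ≡ 2.
  S = (2, 2, 2) ≠ 0, so r is not a codeword (an error is present).
Step 3: locate the error. For a single error e at position i, S_ℓ = v_i·e·α_i^ℓ, so α_err = S_1/S_0.
  S_0^{−1} = 2^{−1} = 6 (mod 11), so α_err = 2·6 = 12 ≡ 1 = α_5. Error position i = 5.
  Consistency check: S_2/S_1 = 2·6 = 12 ≡ 1 = α_err ✓ (single-error assumption holds).
Step 4: error magnitude e = S_0/v_5 = S_0·∏_{j≠5}(α_5 − α_j) = 2·1 = 2 ≡ 2 (mod 11).
Step 5: correct position 5: c_5 = r_5 − e = 6 − 2 ≡ 4 (mod 11). Hence c = [2, 9, 8, 5, 4].
  Check: interpolating c through the α_i gives m(x) = 7 + 8·x (degree < 2) with m(α_i) = c_i for every i, so c is indeed a codeword.


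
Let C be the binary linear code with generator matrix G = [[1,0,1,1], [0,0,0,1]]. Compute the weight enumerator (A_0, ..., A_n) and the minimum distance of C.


Weight distribution: A_0 = 1, A_1 = 1, A_2 = 1, A_3 = 1. Minimum distance d = 1.

Enumerate all 2^2 = 4 messages m ∈ F_2^2.
For each, compute codeword c = mG in F_2^4, then tally its weight.
  m = 00 → c = 0000, weight = 0.
  m = 10 → c = 1011, weight = 3.
  m = 01 → c = 0001, weight = 1.
  m = 11 → c = 1010, weight = 2.
Tally weights:
  weight 0: 1 codewords.
  weight 1: 1 codewords.
  weight 2: 1 codewords.
  weight 3: 1 codewords.
Minimum distance d = smallest w > 0 with A_w > 0 = 1.
Sanity: Σ A_w = 4 = 2^2 = 4 ✓.


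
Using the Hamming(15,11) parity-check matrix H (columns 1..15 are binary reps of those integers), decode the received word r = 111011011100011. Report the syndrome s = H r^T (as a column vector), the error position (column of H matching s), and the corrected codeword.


s = (1, 0, 0, 1)^T, error position = 9, corrected codeword c = 111011010100011

Compute s = H r^T mod 2 one row at a time:
  s_1 = 1 + 1 + 1 + 0 + 0 + 0 + 1 + 1 = 5 ≡ 1 (mod 2).
  s_2 = 0 + 1 + 1 + 0 + 0 + 0 + 1 + 1 = 4 ≡ 0 (mod 2).
  s_3 = 1 + 1 + 1 + 0 + 1 + 0 + 1 + 1 = 6 ≡ 0 (mod 2).
  s_4 = 1 + 1 + 1 + 0 + 1 + 0 + 0 + 1 = 5 ≡ 1 (mod 2).
s = (1, 0, 0, 1)^T — this equals column 9 of H (binary 1001), so error is at position 9.
Correct: flip bit 9 of r = 111011011100011 to get c = 111011010100011.


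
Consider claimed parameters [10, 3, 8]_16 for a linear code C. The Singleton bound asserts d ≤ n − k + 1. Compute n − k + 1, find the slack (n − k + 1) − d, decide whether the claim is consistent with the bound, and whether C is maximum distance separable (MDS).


Singleton RHS = n − k + 1 = 8, slack = 0, bound satisfied, MDS.

Singleton bound: d ≤ n − k + 1.
Here n = 10, k = 3, so n − k + 1 = 8.
Given d = 8, check d ≤ 8: YES.
Slack = (n − k + 1) − d = 0.
The code is MDS (slack = 0).
Description: the claimed parameters are [10, 3, 8]_16; such a code would be MDS (meets Singleton bound).


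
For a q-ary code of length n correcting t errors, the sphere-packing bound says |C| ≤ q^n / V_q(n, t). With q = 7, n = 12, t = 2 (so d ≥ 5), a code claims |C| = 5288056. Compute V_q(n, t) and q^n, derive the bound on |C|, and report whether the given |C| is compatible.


V_q(n, t) = 2449, q^n = 13841287201, Hamming bound = 5651811, |C| = 5288056 ≤ bound (satisfied).

Step 1: Compute V_q(n, t) = Σ_{j=0}^2 C(n, j) (q−1)^j.
  j = 0: C(12,0)·(6)^0 = 1·1 = 1.
  j = 1: C(12,1)·(6)^1 = 12·6 = 72.
  j = 2: C(12,2)·(6)^2 = 66·36 = 2376.
  V_q(n, t) = 1 + 72 + 2376 = 2449.
Step 2: q^n = 7^12 = 13841287201.
Step 3: Hamming bound ⌊q^n / V_q(n,t)⌋ = ⌊13841287201/2449⌋ = 5651811.
Step 4: Compare |C| = 5288056 to 5651811: satisfied.
The claimed |C| lies below the Hamming bound.


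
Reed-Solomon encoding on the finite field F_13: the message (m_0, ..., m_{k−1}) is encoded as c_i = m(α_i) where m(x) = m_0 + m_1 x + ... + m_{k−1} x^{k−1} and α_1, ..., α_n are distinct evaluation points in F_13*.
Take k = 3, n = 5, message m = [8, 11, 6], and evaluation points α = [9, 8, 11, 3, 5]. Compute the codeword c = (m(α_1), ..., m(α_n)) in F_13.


c = [8, 12, 10, 4, 5]

Message polynomial: m(x) = 8 + 11·x + 6·x^2 (mod 13).
For each evaluation point α_i, compute m(α_i) mod 13:
  α_1 = 9: Horner steps 6 → 0 → 8, so m(9) = 8.
  α_2 = 8: Horner steps 6 → 7 → 12, so m(8) = 12.
  α_3 = 11: Horner steps 6 → 12 → 10, so m(11) = 10.
  α_4 = 3: Horner steps 6 → 3 → 4, so m(3) = 4.
  α_5 = 5: Horner steps 6 → 2 → 5, so m(5) = 5.
Codeword c = [8, 12, 10, 4, 5] ∈ F_13^5.


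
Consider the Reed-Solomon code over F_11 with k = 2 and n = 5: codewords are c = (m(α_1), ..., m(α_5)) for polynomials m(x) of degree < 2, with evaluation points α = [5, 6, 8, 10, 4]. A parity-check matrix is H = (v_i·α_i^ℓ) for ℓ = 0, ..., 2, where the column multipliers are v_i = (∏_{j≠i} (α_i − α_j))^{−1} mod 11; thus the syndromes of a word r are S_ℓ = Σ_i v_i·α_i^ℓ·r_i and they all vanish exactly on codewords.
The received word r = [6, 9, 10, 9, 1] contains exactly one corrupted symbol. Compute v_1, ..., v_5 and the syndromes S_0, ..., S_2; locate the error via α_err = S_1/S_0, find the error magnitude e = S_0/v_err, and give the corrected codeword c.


S = (4, 2, 1), error at position 2, error magnitude e = 9, c = [6, 0, 10, 9, 1].

Step 1: column multipliers v_i = (∏_{j≠i}(α_i − α_j))^{−1} mod 11.
  i = 1 (α = 5): (5−6)(5−8)(5−10)(5−4) = (−1)·(−3)·(−5)·1 = −15 ≡ 7, so v_1 = 7^{−1} = 8 (mod 11).
  i = 2 (α = 6): (6−5)(6−8)(6−10)(6−4) = 1·(−2)·(−4)·2 = 16 ≡ 5, so v_2 = 5^{−1} = 9 (mod 11).
  i = 3 (α = 8): (8−5)(8−6)(8−10)(8−4) = 3·2·(−2)·4 = −48 ≡ 7, so v_3 = 7^{−1} = 8 (mod 11).
  i = 4 (α = 10): (10−5)(10−6)(10−8)(10−4) = 5·4·2·6 = 240 ≡ 9, so v_4 = 9^{−1} = 5 (mod 11).
  i = 5 (α = 4): (4−5)(4−6)(4−8)(4−10) = (−1)·(−2)·(−4)·(−6) = 48 ≡ 4, so v_5 = 4^{−1} = 3 (mod 11).
  v = [8, 9, 8, 5, 3].
Step 2: syndromes of r = [6, 9, 10, 9, 1] (all sums mod 11).
  S_0 = Σ v_i r_i = 8·6 + 9·9 + 8·10 + 5·9 + 3·1 = 257 ≡ 4.
  S_1 = Σ v_i α_i r_i = 8·5·6 + 9·6·9 + 8·8·10 + 5·10·9 + 3·4·1 = 1828 ≡ 2.
  α_i^2 mod 11 = [3, 3, 9, 1, 5].
  S_2 = Σ v_i α_i^2 r_i = 8·3·6 + 9·3·9 + 8·9·10 + 5·1·9 + 3·5·1 = 1167 ≡ 1.
  S = (4, 2, 1) ≠ 0, so r is not a codeword (an error is present).
Step 3: locate the error. For a single error e at position i, S_ℓ = v_i·e·α_i^ℓ, so α_err = S_1/S_0.
  S_0^{−1} = 4^{−1} = 3 (mod 11), so α_err = 2·3 = 6 ≡ 6 = α_2. Error position i = 2.
  Consistency check: S_2/S_1 = 1·6 = 6 ≡ 6 = α_err ✓ (single-error assumption holds).
Step 4: error magnitude e = S_0/v_2 = S_0·∏_{j≠2}(α_2 − α_j) = 4·5 = 20 ≡ 9 (mod 11).
Step 5: correct position 2: c_2 = r_2 − e = 9 − 9 ≡ 0 (mod 11). Hence c = [6, 0, 10, 9, 1].
  Check: interpolating c through the α_i gives m(x) = 3 + 5·x (degree < 2) with m(α_i) = c_i for every i, so c is indeed a codeword.


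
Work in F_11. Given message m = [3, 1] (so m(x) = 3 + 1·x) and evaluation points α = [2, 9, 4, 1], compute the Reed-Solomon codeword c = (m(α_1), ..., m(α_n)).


c = [5, 1, 7, 4]

Message polynomial: m(x) = 3 + 1·x (mod 11).
For each evaluation point α_i, compute m(α_i) mod 11:
  α_1 = 2: Horner steps 1 → 5, so m(2) = 5.
  α_2 = 9: Horner steps 1 → 1, so m(9) = 1.
  α_3 = 4: Horner steps 1 → 7, so m(4) = 7.
  α_4 = 1: Horner steps 1 → 4, so m(1) = 4.
Codeword c = [5, 1, 7, 4] ∈ F_11^4.


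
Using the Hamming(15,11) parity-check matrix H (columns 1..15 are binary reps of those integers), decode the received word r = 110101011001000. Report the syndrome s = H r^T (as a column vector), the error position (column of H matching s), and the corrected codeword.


s = (1, 1, 0, 0)^T, error position = 12, corrected codeword c = 110101011000000

Compute s = H r^T mod 2 one row at a time:
  s_1 = 1 + 1 + 0 + 0 + 1 + 0 + 0 + 0 = 3 ≡ 1 (mod 2).
  s_2 = 1 + 0 + 1 + 0 + 1 + 0 + 0 + 0 = 3 ≡ 1 (mod 2).
  s_3 = 1 + 0 + 1 + 0 + 0 + 0 + 0 + 0 = 2 ≡ 0 (mod 2).
  s_4 = 1 + 0 + 0 + 0 + 1 + 0 + 0 + 0 = 2 ≡ 0 (mod 2).
s = (1, 1, 0, 0)^T — this equals column 12 of H (binary 1100), so error is at position 12.
Correct: flip bit 12 of r = 110101011001000 to get c = 110101011000000.


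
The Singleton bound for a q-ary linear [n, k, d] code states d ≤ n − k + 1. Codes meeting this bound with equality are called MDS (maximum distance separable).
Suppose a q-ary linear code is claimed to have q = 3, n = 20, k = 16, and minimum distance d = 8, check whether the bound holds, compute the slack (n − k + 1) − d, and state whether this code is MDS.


Singleton RHS = n − k + 1 = 5, slack = -3, bound violated (no such code; not MDS).

Singleton bound: d ≤ n − k + 1.
Here n = 20, k = 16, so n − k + 1 = 5.
Given d = 8, check d ≤ 5: NO.
Slack = (n − k + 1) − d = -3.
The slack is negative: d = 8 exceeds n − k + 1 = 5 by 3, so the Singleton bound is violated and no linear [20, 16, 8]_3 code can exist. In particular it is not MDS (MDS requires d = n − k + 1 exactly).
Description: the claimed parameters are [20, 16, 8]_3; such a code would be impossible (violates the Singleton bound).


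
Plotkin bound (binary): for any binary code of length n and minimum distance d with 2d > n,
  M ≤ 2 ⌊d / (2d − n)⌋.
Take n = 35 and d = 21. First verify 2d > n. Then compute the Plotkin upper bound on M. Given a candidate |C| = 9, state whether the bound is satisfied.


Plotkin bound M ≤ 6; given |C| = 9 > bound (violated).

Check applicability: 2d = 42, n = 35.
2d − n = 7 > 0, so Plotkin applies.
Compute d/(2d−n) = 21/7 ≈ 3.0000.
⌊d/(2d−n)⌋ = 3.
Plotkin bound: M ≤ 2·3 = 6.
Given |C| = 9, check: VIOLATED.
This |C| is above the Plotkin bound, so no binary code with n = 35, d = 21 and 9 codewords exists.


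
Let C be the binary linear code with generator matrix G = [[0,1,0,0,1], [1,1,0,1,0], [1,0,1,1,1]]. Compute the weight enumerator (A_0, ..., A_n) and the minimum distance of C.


Weight distribution: A_0 = 1, A_1 = 1, A_2 = 1, A_3 = 3, A_4 = 2. Minimum distance d = 1.

Enumerate all 2^3 = 8 messages m ∈ F_2^3.
For each, compute codeword c = mG in F_2^5, then tally its weight.
  m = 000 → c = 00000, weight = 0.
  m = 100 → c = 01001, weight = 2.
  m = 010 → c = 11010, weight = 3.
  m = 110 → c = 10011, weight = 3.
  m = 001 → c = 10111, weight = 4.
  m = 101 → c = 11110, weight = 4.
  m = 011 → c = 01101, weight = 3.
  m = 111 → c = 00100, weight = 1.
Tally weights:
  weight 0: 1 codewords.
  weight 1: 1 codewords.
  weight 2: 1 codewords.
  weight 3: 3 codewords.
  weight 4: 2 codewords.
Minimum distance d = smallest w > 0 with A_w > 0 = 1.
Sanity: Σ A_w = 8 = 2^3 = 8 ✓.


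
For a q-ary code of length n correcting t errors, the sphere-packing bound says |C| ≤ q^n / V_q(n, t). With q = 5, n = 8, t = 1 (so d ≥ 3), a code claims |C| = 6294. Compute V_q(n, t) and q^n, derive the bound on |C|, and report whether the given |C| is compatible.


V_q(n, t) = 33, q^n = 390625, Hamming bound = 11837, |C| = 6294 ≤ bound (satisfied).

Step 1: Compute V_q(n, t) = Σ_{j=0}^1 C(n, j) (q−1)^j.
  j = 0: C(8,0)·(4)^0 = 1·1 = 1.
  j = 1: C(8,1)·(4)^1 = 8·4 = 32.
  V_q(n, t) = 1 + 32 = 33.
Step 2: q^n = 5^8 = 390625.
Step 3: Hamming bound ⌊q^n / V_q(n,t)⌋ = ⌊390625/33⌋ = 11837.
Step 4: Compare |C| = 6294 to 11837: satisfied.
The claimed |C| lies below the Hamming bound.


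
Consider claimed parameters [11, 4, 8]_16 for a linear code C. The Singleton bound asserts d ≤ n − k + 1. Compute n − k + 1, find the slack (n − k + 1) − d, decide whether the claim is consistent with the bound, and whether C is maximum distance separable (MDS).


Singleton RHS = n − k + 1 = 8, slack = 0, bound satisfied, MDS.

Singleton bound: d ≤ n − k + 1.
Here n = 11, k = 4, so n − k + 1 = 8.
Given d = 8, check d ≤ 8: YES.
Slack = (n − k + 1) − d = 0.
The code is MDS (slack = 0).
Description: the claimed parameters are [11, 4, 8]_16; such a code would be MDS (meets Singleton bound).


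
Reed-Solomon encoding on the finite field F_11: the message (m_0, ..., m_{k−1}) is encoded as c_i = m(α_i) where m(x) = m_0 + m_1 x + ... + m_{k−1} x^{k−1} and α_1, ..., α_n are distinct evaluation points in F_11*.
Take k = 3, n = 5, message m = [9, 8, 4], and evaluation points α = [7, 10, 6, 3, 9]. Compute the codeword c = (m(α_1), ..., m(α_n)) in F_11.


c = [8, 5, 3, 3, 9]

Message polynomial: m(x) = 9 + 8·x + 4·x^2 (mod 11).
For each evaluation point α_i, compute m(α_i) mod 11:
  α_1 = 7: Horner steps 4 → 3 → 8, so m(7) = 8.
  α_2 = 10: Horner steps 4 → 4 → 5, so m(10) = 5.
  α_3 = 6: Horner steps 4 → 10 → 3, so m(6) = 3.
  α_4 = 3: Horner steps 4 → 9 → 3, so m(3) = 3.
  α_5 = 9: Horner steps 4 → 0 → 9, so m(9) = 9.
Codeword c = [8, 5, 3, 3, 9] ∈ F_11^5.


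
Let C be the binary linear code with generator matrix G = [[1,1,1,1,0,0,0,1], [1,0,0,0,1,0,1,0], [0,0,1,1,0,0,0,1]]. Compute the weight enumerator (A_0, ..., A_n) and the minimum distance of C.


Weight distribution: A_0 = 1, A_2 = 1, A_3 = 3, A_5 = 1, A_6 = 2. Minimum distance d = 2.

Enumerate all 2^3 = 8 messages m ∈ F_2^3.
For each, compute codeword c = mG in F_2^8, then tally its weight.
  m = 000 → c = 00000000, weight = 0.
  m = 100 → c = 11110001, weight = 5.
  m = 010 → c = 10001010, weight = 3.
  m = 110 → c = 01111011, weight = 6.
  m = 001 → c = 00110001, weight = 3.
  m = 101 → c = 11000000, weight = 2.
  m = 011 → c = 10111011, weight = 6.
  m = 111 → c = 01001010, weight = 3.
Tally weights:
  weight 0: 1 codewords.
  weight 2: 1 codewords.
  weight 3: 3 codewords.
  weight 5: 1 codewords.
  weight 6: 2 codewords.
Minimum distance d = smallest w > 0 with A_w > 0 = 2.
Sanity: Σ A_w = 8 = 2^3 = 8 ✓.


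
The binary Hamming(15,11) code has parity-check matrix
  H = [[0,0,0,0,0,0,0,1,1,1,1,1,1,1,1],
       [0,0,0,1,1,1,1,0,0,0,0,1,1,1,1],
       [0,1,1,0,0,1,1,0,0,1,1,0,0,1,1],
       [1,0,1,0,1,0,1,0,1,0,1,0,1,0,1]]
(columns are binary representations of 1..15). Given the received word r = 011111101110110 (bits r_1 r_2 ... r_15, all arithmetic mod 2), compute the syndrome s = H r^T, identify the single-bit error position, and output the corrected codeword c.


s = (1, 0, 1, 0)^T, error position = 10, corrected codeword c = 011111101010110

Compute s = H r^T mod 2 one row at a time:
  s_1 = 0 + 1 + 1 + 1 + 0 + 1 + 1 + 0 = 5 ≡ 1 (mod 2).
  s_2 = 1 + 1 + 1 + 1 + 0 + 1 + 1 + 0 = 6 ≡ 0 (mod 2).
  s_3 = 1 + 1 + 1 + 1 + 1 + 1 + 1 + 0 = 7 ≡ 1 (mod 2).
  s_4 = 0 + 1 + 1 + 1 + 1 + 1 + 1 + 0 = 6 ≡ 0 (mod 2).
s = (1, 0, 1, 0)^T — this equals column 10 of H (binary 1010), so error is at position 10.
Correct: flip bit 10 of r = 011111101110110 to get c = 011111101010110.


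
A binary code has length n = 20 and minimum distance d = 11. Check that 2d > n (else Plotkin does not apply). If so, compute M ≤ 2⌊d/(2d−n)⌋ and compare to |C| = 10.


Plotkin bound M ≤ 10; given |C| = 10 ≤ bound (satisfied).

Check applicability: 2d = 22, n = 20.
2d − n = 2 > 0, so Plotkin applies.
Compute d/(2d−n) = 11/2 ≈ 5.5000.
⌊d/(2d−n)⌋ = 5.
Plotkin bound: M ≤ 2·5 = 10.
Given |C| = 10, check: satisfied.
This |C| is at the Plotkin bound.


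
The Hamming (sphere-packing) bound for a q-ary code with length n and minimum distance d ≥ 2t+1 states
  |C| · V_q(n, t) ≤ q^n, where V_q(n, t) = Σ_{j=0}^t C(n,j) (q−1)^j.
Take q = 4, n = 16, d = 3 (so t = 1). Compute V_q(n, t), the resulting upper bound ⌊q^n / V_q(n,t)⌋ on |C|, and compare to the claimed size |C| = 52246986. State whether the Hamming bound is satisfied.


V_q(n, t) = 49, q^n = 4294967296, Hamming bound = 87652393, |C| = 52246986 ≤ bound (satisfied).

Step 1: Compute V_q(n, t) = Σ_{j=0}^1 C(n, j) (q−1)^j.
  j = 0: C(16,0)·(3)^0 = 1·1 = 1.
  j = 1: C(16,1)·(3)^1 = 16·3 = 48.
  V_q(n, t) = 1 + 48 = 49.
Step 2: q^n = 4^16 = 4294967296.
Step 3: Hamming bound ⌊q^n / V_q(n,t)⌋ = ⌊4294967296/49⌋ = 87652393.
Step 4: Compare |C| = 52246986 to 87652393: satisfied.
The claimed |C| lies below the Hamming bound.


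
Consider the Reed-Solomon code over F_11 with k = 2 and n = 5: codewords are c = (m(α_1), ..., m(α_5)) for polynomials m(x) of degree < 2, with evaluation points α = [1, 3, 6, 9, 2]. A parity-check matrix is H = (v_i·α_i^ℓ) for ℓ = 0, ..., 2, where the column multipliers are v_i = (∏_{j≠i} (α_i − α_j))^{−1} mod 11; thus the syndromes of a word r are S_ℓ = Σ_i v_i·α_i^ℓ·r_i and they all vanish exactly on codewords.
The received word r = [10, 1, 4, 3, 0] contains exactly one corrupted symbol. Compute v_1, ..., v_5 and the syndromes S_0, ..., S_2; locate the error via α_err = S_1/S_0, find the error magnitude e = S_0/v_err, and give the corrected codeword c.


S = (1, 9, 4), error at position 4, error magnitude e = 7, c = [10, 1, 4, 7, 0].

Step 1: column multipliers v_i = (∏_{j≠i}(α_i − α_j))^{−1} mod 11.
  i = 1 (α = 1): (1−3)(1−6)(1−9)(1−2) = (−2)·(−5)·(−8)·(−1) = 80 ≡ 3, so v_1 = 3^{−1} = 4 (mod 11).
  i = 2 (α = 3): (3−1)(3−6)(3−9)(3−2) = 2·(−3)·(−6)·1 = 36 ≡ 3, so v_2 = 3^{−1} = 4 (mod 11).
  i = 3 (α = 6): (6−1)(6−3)(6−9)(6−2) = 5·3·(−3)·4 = −180 ≡ 7, so v_3 = 7^{−1} = 8 (mod 11).
  i = 4 (α = 9): (9−1)(9−3)(9−6)(9−2) = 8·6·3·7 = 1008 ≡ 7, so v_4 = 7^{−1} = 8 (mod 11).
  i = 5 (α = 2): (2−1)(2−3)(2−6)(2−9) = 1·(−1)·(−4)·(−7) = −28 ≡ 5, so v_5 = 5^{−1} = 9 (mod 11).
  v = [4, 4, 8, 8, 9].
Step 2: syndromes of r = [10, 1, 4, 3, 0] (all sums mod 11).
  S_0 = Σ v_i r_i = 4·10 + 4·1 + 8·4 + 8·3 + 9·0 = 100 ≡ 1.
  S_1 = Σ v_i α_i r_i = 4·1·10 + 4·3·1 + 8·6·4 + 8·9·3 + 9·2·0 = 460 ≡ 9.
  α_i^2 mod 11 = [1, 9, 3, 4, 4].
  S_2 = Σ v_i α_i^2 r_i = 4·1·10 + 4·9·1 + 8·3·4 + 8·4·3 + 9·4·0 = 268 ≡ 4.
  S = (1, 9, 4) ≠ 0, so r is not a codeword (an error is present).
Step 3: locate the error. For a single error e at position i, S_ℓ = v_i·e·α_i^ℓ, so α_err = S_1/S_0.
  S_0^{−1} = 1^{−1} = 1 (mod 11), so α_err = 9·1 = 9 ≡ 9 = α_4. Error position i = 4.
  Consistency check: S_2/S_1 = 4·5 = 20 ≡ 9 = α_err ✓ (single-error assumption holds).
Step 4: error magnitude e = S_0/v_4 = S_0·∏_{j≠4}(α_4 − α_j) = 1·7 = 7 ≡ 7 (mod 11).
Step 5: correct position 4: c_4 = r_4 − e = 3 − 7 ≡ 7 (mod 11). Hence c = [10, 1, 4, 7, 0].
  Check: interpolating c through the α_i gives m(x) = 9 + 1·x (degree < 2) with m(α_i) = c_i for every i, so c is indeed a codeword.


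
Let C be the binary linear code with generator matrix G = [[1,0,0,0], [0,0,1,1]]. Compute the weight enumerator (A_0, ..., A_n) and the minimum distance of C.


Weight distribution: A_0 = 1, A_1 = 1, A_2 = 1, A_3 = 1. Minimum distance d = 1.

Enumerate all 2^2 = 4 messages m ∈ F_2^2.
For each, compute codeword c = mG in F_2^4, then tally its weight.
  m = 00 → c = 0000, weight = 0.
  m = 10 → c = 1000, weight = 1.
  m = 01 → c = 0011, weight = 2.
  m = 11 → c = 1011, weight = 3.
Tally weights:
  weight 0: 1 codewords.
  weight 1: 1 codewords.
  weight 2: 1 codewords.
  weight 3: 1 codewords.
Minimum distance d = smallest w > 0 with A_w > 0 = 1.
Sanity: Σ A_w = 4 = 2^2 = 4 ✓.


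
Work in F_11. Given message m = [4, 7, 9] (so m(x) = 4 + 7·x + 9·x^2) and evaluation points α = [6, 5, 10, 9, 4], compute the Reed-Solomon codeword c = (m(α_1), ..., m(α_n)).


c = [7, 0, 6, 4, 0]

Message polynomial: m(x) = 4 + 7·x + 9·x^2 (mod 11).
For each evaluation point α_i, compute m(α_i) mod 11:
  α_1 = 6: Horner steps 9 → 6 → 7, so m(6) = 7.
  α_2 = 5: Horner steps 9 → 8 → 0, so m(5) = 0.
  α_3 = 10: Horner steps 9 → 9 → 6, so m(10) = 6.
  α_4 = 9: Horner steps 9 → 0 → 4, so m(9) = 4.
  α_5 = 4: Horner steps 9 → 10 → 0, so m(4) = 0.
Codeword c = [7, 0, 6, 4, 0] ∈ F_11^5.


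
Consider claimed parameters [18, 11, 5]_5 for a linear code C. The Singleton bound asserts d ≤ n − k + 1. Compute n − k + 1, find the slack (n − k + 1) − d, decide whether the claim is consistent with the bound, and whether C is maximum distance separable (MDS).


Singleton RHS = n − k + 1 = 8, slack = 3, bound satisfied, not MDS.

Singleton bound: d ≤ n − k + 1.
Here n = 18, k = 11, so n − k + 1 = 8.
Given d = 5, check d ≤ 8: YES.
Slack = (n − k + 1) − d = 3.
The code is NOT MDS (slack = 3 > 0).
Description: the claimed parameters are [18, 11, 5]_5; such a code would be non-MDS.


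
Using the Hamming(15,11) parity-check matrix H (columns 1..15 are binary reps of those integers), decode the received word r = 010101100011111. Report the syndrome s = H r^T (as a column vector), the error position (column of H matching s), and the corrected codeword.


s = (1, 1, 0, 0)^T, error position = 12, corrected codeword c = 010101100010111

Compute s = H r^T mod 2 one row at a time:
  s_1 = 0 + 0 + 0 + 1 + 1 + 1 + 1 + 1 = 5 ≡ 1 (mod 2).
  s_2 = 1 + 0 + 1 + 1 + 1 + 1 + 1 + 1 = 7 ≡ 1 (mod 2).
  s_3 = 1 + 0 + 1 + 1 + 0 + 1 + 1 + 1 = 6 ≡ 0 (mod 2).
  s_4 = 0 + 0 + 0 + 1 + 0 + 1 + 1 + 1 = 4 ≡ 0 (mod 2).
s = (1, 1, 0, 0)^T — this equals column 12 of H (binary 1100), so error is at position 12.
Correct: flip bit 12 of r = 010101100011111 to get c = 010101100010111.


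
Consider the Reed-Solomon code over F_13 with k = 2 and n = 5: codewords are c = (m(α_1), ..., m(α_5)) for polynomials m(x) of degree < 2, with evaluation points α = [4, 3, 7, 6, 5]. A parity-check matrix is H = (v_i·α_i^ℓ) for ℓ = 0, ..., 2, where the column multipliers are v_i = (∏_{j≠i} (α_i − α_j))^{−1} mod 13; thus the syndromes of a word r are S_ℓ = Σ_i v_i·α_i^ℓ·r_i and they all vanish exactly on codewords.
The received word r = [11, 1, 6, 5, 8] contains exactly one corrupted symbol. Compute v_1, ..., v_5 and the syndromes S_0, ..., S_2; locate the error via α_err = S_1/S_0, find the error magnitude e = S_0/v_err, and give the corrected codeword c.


S = (11, 12, 6), error at position 3, error magnitude e = 4, c = [11, 1, 2, 5, 8].

Step 1: column multipliers v_i = (∏_{j≠i}(α_i − α_j))^{−1} mod 13.
  i = 1 (α = 4): (4−3)(4−7)(4−6)(4−5) = 1·(−3)·(−2)·(−1) = −6 ≡ 7, so v_1 = 7^{−1} = 2 (mod 13).
  i = 2 (α = 3): (3−4)(3−7)(3−6)(3−5) = (−1)·(−4)·(−3)·(−2) = 24 ≡ 11, so v_2 = 11^{−1} = 6 (mod 13).
  i = 3 (α = 7): (7−4)(7−3)(7−6)(7−5) = 3·4·1·2 = 24 ≡ 11, so v_3 = 11^{−1} = 6 (mod 13).
  i = 4 (α = 6): (6−4)(6−3)(6−7)(6−5) = 2·3·(−1)·1 = −6 ≡ 7, so v_4 = 7^{−1} = 2 (mod 13).
  i = 5 (α = 5): (5−4)(5−3)(5−7)(5−6) = 1·2·(−2)·(−1) = 4 ≡ 4, so v_5 = 4^{−1} = 10 (mod 13).
  v = [2, 6, 6, 2, 10].
Step 2: syndromes of r = [11, 1, 6, 5, 8] (all sums mod 13).
  S_0 = Σ v_i r_i = 2·11 + 6·1 + 6·6 + 2·5 + 10·8 = 154 ≡ 11.
  S_1 = Σ v_i α_i r_i = 2·4·11 + 6·3·1 + 6·7·6 + 2·6·5 + 10·5·8 = 818 ≡ 12.
  α_i^2 mod 13 = [3, 9, 10, 10, 12].
  S_2 = Σ v_i α_i^2 r_i = 2·3·11 + 6·9·1 + 6·10·6 + 2·10·5 + 10·12·8 = 1540 ≡ 6.
  S = (11, 12, 6) ≠ 0, so r is not a codeword (an error is present).
Step 3: locate the error. For a single error e at position i, S_ℓ = v_i·e·α_i^ℓ, so α_err = S_1/S_0.
  S_0^{−1} = 11^{−1} = 6 (mod 13), so α_err = 12·6 = 72 ≡ 7 = α_3. Error position i = 3.
  Consistency check: S_2/S_1 = 6·12 = 72 ≡ 7 = α_err ✓ (single-error assumption holds).
Step 4: error magnitude e = S_0/v_3 = S_0·∏_{j≠3}(α_3 − α_j) = 11·11 = 121 ≡ 4 (mod 13).
Step 5: correct position 3: c_3 = r_3 − e = 6 − 4 ≡ 2 (mod 13). Hence c = [11, 1, 2, 5, 8].
  Check: interpolating c through the α_i gives m(x) = 10 + 10·x (degree < 2) with m(α_i) = c_i for every i, so c is indeed a codeword.
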